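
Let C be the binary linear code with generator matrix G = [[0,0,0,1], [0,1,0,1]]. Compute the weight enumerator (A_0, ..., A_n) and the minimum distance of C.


Weight distribution: A_0 = 1, A_1 = 2, A_2 = 1. Minimum distance d = 1.

Enumerate all 2^2 = 4 messages m ∈ F_2^2.
For each, compute codeword c = mG in F_2^4, then tally its weight.
  m = 00 → c = 0000, weight = 0.
  m = 10 → c = 0001, weight = 1.
  m = 01 → c = 0101, weight = 2.
  m = 11 → c = 0100, weight = 1.
Tally weights:
  weight 0: 1 codewords.
  weight 1: 2 codewords.
  weight 2: 1 codewords.
Minimum distance d = smallest w > 0 with A_w > 0 = 1.
Sanity: Σ A_w = 4 = 2^2 = 4 ✓.


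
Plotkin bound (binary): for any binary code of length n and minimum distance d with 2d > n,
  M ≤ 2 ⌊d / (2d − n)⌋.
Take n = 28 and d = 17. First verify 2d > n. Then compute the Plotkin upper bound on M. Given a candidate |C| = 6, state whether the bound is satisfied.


Plotkin bound M ≤ 4; given |C| = 6 > bound (violated).

Check applicability: 2d = 34, n = 28.
2d − n = 6 > 0, so Plotkin applies.
Compute d/(2d−n) = 17/6 ≈ 2.8333.
⌊d/(2d−n)⌋ = 2.
Plotkin bound: M ≤ 2·2 = 4.
Given |C| = 6, check: VIOLATED.
This |C| is above the Plotkin bound, so no binary code with n = 28, d = 17 and 6 codewords exists.


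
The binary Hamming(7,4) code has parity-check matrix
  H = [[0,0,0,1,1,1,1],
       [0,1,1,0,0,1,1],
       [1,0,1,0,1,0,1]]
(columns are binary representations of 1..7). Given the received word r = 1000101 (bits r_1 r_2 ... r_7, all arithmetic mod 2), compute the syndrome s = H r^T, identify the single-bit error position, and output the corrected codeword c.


s = (0, 1, 1)^T, error position = 3, corrected codeword c = 1010101

Compute s = H r^T mod 2 one row at a time:
  s_1 = 0 + 1 + 0 + 1 = 2 ≡ 0 (mod 2).
  s_2 = 0 + 0 + 0 + 1 = 1 ≡ 1 (mod 2).
  s_3 = 1 + 0 + 1 + 1 = 3 ≡ 1 (mod 2).
s = (0, 1, 1)^T — this equals column 3 of H (binary 011), so error is at position 3.
Correct: flip bit 3 of r = 1000101 to get c = 1010101.


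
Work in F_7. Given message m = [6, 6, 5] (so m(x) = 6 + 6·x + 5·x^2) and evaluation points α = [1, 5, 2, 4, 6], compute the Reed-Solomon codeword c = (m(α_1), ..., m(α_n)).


c = [3, 0, 3, 5, 5]

Message polynomial: m(x) = 6 + 6·x + 5·x^2 (mod 7).
For each evaluation point α_i, compute m(α_i) mod 7:
  α_1 = 1: Horner steps 5 → 4 → 3, so m(1) = 3.
  α_2 = 5: Horner steps 5 → 3 → 0, so m(5) = 0.
  α_3 = 2: Horner steps 5 → 2 → 3, so m(2) = 3.
  α_4 = 4: Horner steps 5 → 5 → 5, so m(4) = 5.
  α_5 = 6: Horner steps 5 → 1 → 5, so m(6) = 5.
Codeword c = [3, 0, 3, 5, 5] ∈ F_7^5.


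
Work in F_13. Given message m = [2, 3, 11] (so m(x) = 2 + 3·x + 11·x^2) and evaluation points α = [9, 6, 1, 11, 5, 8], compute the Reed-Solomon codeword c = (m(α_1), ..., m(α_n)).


c = [10, 0, 3, 1, 6, 2]

Message polynomial: m(x) = 2 + 3·x + 11·x^2 (mod 13).
For each evaluation point α_i, compute m(α_i) mod 13:
  α_1 = 9: Horner steps 11 → 11 → 10, so m(9) = 10.
  α_2 = 6: Horner steps 11 → 4 → 0, so m(6) = 0.
  α_3 = 1: Horner steps 11 → 1 → 3, so m(1) = 3.
  α_4 = 11: Horner steps 11 → 7 → 1, so m(11) = 1.
  α_5 = 5: Horner steps 11 → 6 → 6, so m(5) = 6.
  α_6 = 8: Horner steps 11 → 0 → 2, so m(8) = 2.
Codeword c = [10, 0, 3, 1, 6, 2] ∈ F_13^6.


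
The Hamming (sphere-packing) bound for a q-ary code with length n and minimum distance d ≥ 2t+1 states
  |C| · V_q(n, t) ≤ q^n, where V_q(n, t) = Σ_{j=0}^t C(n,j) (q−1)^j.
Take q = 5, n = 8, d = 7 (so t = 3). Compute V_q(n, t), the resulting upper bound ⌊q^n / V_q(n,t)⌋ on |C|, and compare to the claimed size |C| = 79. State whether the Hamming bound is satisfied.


V_q(n, t) = 4065, q^n = 390625, Hamming bound = 96, |C| = 79 ≤ bound (satisfied).

Step 1: Compute V_q(n, t) = Σ_{j=0}^3 C(n, j) (q−1)^j.
  j = 0: C(8,0)·(4)^0 = 1·1 = 1.
  j = 1: C(8,1)·(4)^1 = 8·4 = 32.
  j = 2: C(8,2)·(4)^2 = 28·16 = 448.
  j = 3: C(8,3)·(4)^3 = 56·64 = 3584.
  V_q(n, t) = 1 + 32 + 448 + 3584 = 4065.
Step 2: q^n = 5^8 = 390625.
Step 3: Hamming bound ⌊q^n / V_q(n,t)⌋ = ⌊390625/4065⌋ = 96.
Step 4: Compare |C| = 79 to 96: satisfied.
The claimed |C| lies below the Hamming bound.


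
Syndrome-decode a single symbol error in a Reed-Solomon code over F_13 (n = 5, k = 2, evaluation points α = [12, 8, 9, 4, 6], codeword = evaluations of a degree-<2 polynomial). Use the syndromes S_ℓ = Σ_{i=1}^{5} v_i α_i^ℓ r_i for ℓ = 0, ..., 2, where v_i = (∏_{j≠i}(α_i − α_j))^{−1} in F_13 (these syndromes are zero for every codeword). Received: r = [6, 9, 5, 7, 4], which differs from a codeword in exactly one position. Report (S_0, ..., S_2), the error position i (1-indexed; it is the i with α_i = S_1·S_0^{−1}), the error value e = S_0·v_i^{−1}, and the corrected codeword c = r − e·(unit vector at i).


S = (1, 4, 3), error at position 4, error magnitude e = 8, c = [6, 9, 5, 12, 4].

Step 1: column multipliers v_i = (∏_{j≠i}(α_i − α_j))^{−1} mod 13.
  i = 1 (α = 12): (12−8)(12−9)(12−4)(12−6) = 4·3·8·6 = 576 ≡ 4, so v_1 = 4^{−1} = 10 (mod 13).
  i = 2 (α = 8): (8−12)(8−9)(8−4)(8−6) = (−4)·(−1)·4·2 = 32 ≡ 6, so v_2 = 6^{−1} = 11 (mod 13).
  i = 3 (α = 9): (9−12)(9−8)(9−4)(9−6) = (−3)·1·5·3 = −45 ≡ 7, so v_3 = 7^{−1} = 2 (mod 13).
  i = 4 (α = 4): (4−12)(4−8)(4−9)(4−6) = (−8)·(−4)·(−5)·(−2) = 320 ≡ 8, so v_4 = 8^{−1} = 5 (mod 13).
  i = 5 (α = 6): (6−12)(6−8)(6−9)(6−4) = (−6)·(−2)·(−3)·2 = −72 ≡ 6, so v_5 = 6^{−1} = 11 (mod 13).
  v = [10, 11, 2, 5, 11].
Step 2: syndromes of r = [6, 9, 5, 7, 4] (all sums mod 13).
  S_0 = Σ v_i r_i = 10·6 + 11·9 + 2·5 + 5·7 + 11·4 = 248 ≡ 1.
  S_1 = Σ v_i α_i r_i = 10·12·6 + 11·8·9 + 2·9·5 + 5·4·7 + 11·6·4 = 2006 ≡ 4.
  α_i^2 mod 13 = [1, 12, 3, 3, 10].
  S_2 = Σ v_i α_i^2 r_i = 10·1·6 + 11·12·9 + 2·3·5 + 5·3·7 + 11·10·4 = 1823 ≡ 3.
  S = (1, 4, 3) ≠ 0, so r is not a codeword (an error is present).
Step 3: locate the error. For a single error e at position i, S_ℓ = v_i·e·α_i^ℓ, so α_err = S_1/S_0.
  S_0^{−1} = 1^{−1} = 1 (mod 13), so α_err = 4·1 = 4 ≡ 4 = α_4. Error position i = 4.
  Consistency check: S_2/S_1 = 3·10 = 30 ≡ 4 = α_err ✓ (single-error assumption holds).
Step 4: error magnitude e = S_0/v_4 = S_0·∏_{j≠4}(α_4 − α_j) = 1·8 = 8 ≡ 8 (mod 13).
Step 5: correct position 4: c_4 = r_4 − e = 7 − 8 ≡ 12 (mod 13). Hence c = [6, 9, 5, 12, 4].
  Check: interpolating c through the α_i gives m(x) = 2 + 9·x (degree < 2) with m(α_i) = c_i for every i, so c is indeed a codeword.


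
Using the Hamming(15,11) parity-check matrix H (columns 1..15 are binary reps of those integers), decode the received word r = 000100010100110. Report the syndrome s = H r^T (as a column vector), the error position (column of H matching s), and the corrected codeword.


s = (0, 1, 0, 1)^T, error position = 5, corrected codeword c = 000110010100110

Compute s = H r^T mod 2 one row at a time:
  s_1 = 1 + 0 + 1 + 0 + 0 + 1 + 1 + 0 = 4 ≡ 0 (mod 2).
  s_2 = 1 + 0 + 0 + 0 + 0 + 1 + 1 + 0 = 3 ≡ 1 (mod 2).
  s_3 = 0 + 0 + 0 + 0 + 1 + 0 + 1 + 0 = 2 ≡ 0 (mod 2).
  s_4 = 0 + 0 + 0 + 0 + 0 + 0 + 1 + 0 = 1 ≡ 1 (mod 2).
s = (0, 1, 0, 1)^T — this equals column 5 of H (binary 0101), so error is at position 5.
Correct: flip bit 5 of r = 000100010100110 to get c = 000110010100110.


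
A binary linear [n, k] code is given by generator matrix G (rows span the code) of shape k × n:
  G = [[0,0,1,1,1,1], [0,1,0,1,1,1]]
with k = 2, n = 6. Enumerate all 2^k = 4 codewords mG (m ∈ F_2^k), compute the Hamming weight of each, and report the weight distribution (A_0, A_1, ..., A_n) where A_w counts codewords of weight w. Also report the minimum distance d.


Weight distribution: A_0 = 1, A_2 = 1, A_4 = 2. Minimum distance d = 2.

Enumerate all 2^2 = 4 messages m ∈ F_2^2.
For each, compute codeword c = mG in F_2^6, then tally its weight.
  m = 00 → c = 000000, weight = 0.
  m = 10 → c = 001111, weight = 4.
  m = 01 → c = 010111, weight = 4.
  m = 11 → c = 011000, weight = 2.
Tally weights:
  weight 0: 1 codewords.
  weight 2: 1 codewords.
  weight 4: 2 codewords.
Minimum distance d = smallest w > 0 with A_w > 0 = 2.
Sanity: Σ A_w = 4 = 2^2 = 4 ✓.


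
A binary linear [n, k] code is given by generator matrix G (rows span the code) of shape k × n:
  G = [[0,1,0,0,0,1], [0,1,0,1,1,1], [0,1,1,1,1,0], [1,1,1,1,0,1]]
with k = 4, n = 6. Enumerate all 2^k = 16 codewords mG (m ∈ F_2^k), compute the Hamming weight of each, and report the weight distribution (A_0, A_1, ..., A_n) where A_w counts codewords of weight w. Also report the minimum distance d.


Weight distribution: A_0 = 1, A_2 = 4, A_3 = 6, A_4 = 3, A_5 = 2. Minimum distance d = 2.

Enumerate all 2^4 = 16 messages m ∈ F_2^4.
For each, compute codeword c = mG in F_2^6, then tally its weight.
  m = 0000 → c = 000000, weight = 0.
  m = 1000 → c = 010001, weight = 2.
  m = 0100 → c = 010111, weight = 4.
  m = 1100 → c = 000110, weight = 2.
  m = 0010 → c = 011110, weight = 4.
  m = 1010 → c = 001111, weight = 4.
  m = 0110 → c = 001001, weight = 2.
  m = 1110 → c = 011000, weight = 2.
  m = 0001 → c = 111101, weight = 5.
  m = 1001 → c = 101100, weight = 3.
  m = 0101 → c = 101010, weight = 3.
  m = 1101 → c = 111011, weight = 5.
  m = 0011 → c = 100011, weight = 3.
  m = 1011 → c = 110010, weight = 3.
  m = 0111 → c = 110100, weight = 3.
  m = 1111 → c = 100101, weight = 3.
Tally weights:
  weight 0: 1 codewords.
  weight 2: 4 codewords.
  weight 3: 6 codewords.
  weight 4: 3 codewords.
  weight 5: 2 codewords.
Minimum distance d = smallest w > 0 with A_w > 0 = 2.
Sanity: Σ A_w = 16 = 2^4 = 16 ✓.


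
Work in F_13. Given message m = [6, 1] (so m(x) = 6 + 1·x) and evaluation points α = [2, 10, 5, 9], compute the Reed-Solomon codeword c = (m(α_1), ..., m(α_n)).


c = [8, 3, 11, 2]

Message polynomial: m(x) = 6 + 1·x (mod 13).
For each evaluation point α_i, compute m(α_i) mod 13:
  α_1 = 2: Horner steps 1 → 8, so m(2) = 8.
  α_2 = 10: Horner steps 1 → 3, so m(10) = 3.
  α_3 = 5: Horner steps 1 → 11, so m(5) = 11.
  α_4 = 9: Horner steps 1 → 2, so m(9) = 2.
Codeword c = [8, 3, 11, 2] ∈ F_13^4.


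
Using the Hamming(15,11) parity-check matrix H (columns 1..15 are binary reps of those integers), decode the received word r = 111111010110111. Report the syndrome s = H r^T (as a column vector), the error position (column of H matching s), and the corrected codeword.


s = (0, 0, 1, 0)^T, error position = 2, corrected codeword c = 101111010110111

Compute s = H r^T mod 2 one row at a time:
  s_1 = 1 + 0 + 1 + 1 + 0 + 1 + 1 + 1 = 6 ≡ 0 (mod 2).
  s_2 = 1 + 1 + 1 + 0 + 0 + 1 + 1 + 1 = 6 ≡ 0 (mod 2).
  s_3 = 1 + 1 + 1 + 0 + 1 + 1 + 1 + 1 = 7 ≡ 1 (mod 2).
  s_4 = 1 + 1 + 1 + 0 + 0 + 1 + 1 + 1 = 6 ≡ 0 (mod 2).
s = (0, 0, 1, 0)^T — this equals column 2 of H (binary 0010), so error is at position 2.
Correct: flip bit 2 of r = 111111010110111 to get c = 101111010110111.


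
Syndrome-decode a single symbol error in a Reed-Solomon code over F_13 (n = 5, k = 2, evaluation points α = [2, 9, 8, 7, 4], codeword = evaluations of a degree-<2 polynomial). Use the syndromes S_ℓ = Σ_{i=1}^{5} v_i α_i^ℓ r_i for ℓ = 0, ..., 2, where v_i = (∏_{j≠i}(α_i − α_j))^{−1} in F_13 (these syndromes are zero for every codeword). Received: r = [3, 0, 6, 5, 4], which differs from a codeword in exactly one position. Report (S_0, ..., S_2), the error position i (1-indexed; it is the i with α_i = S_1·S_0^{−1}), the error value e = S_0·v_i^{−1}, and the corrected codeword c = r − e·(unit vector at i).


S = (8, 4, 2), error at position 4, error magnitude e = 6, c = [3, 0, 6, 12, 4].

Step 1: column multipliers v_i = (∏_{j≠i}(α_i − α_j))^{−1} mod 13.
  i = 1 (α = 2): (2−9)(2−8)(2−7)(2−4) = (−7)·(−6)·(−5)·(−2) = 420 ≡ 4, so v_1 = 4^{−1} = 10 (mod 13).
  i = 2 (α = 9): (9−2)(9−8)(9−7)(9−4) = 7·1·2·5 = 70 ≡ 5, so v_2 = 5^{−1} = 8 (mod 13).
  i = 3 (α = 8): (8−2)(8−9)(8−7)(8−4) = 6·(−1)·1·4 = −24 ≡ 2, so v_3 = 2^{−1} = 7 (mod 13).
  i = 4 (α = 7): (7−2)(7−9)(7−8)(7−4) = 5·(−2)·(−1)·3 = 30 ≡ 4, so v_4 = 4^{−1} = 10 (mod 13).
  i = 5 (α = 4): (4−2)(4−9)(4−8)(4−7) = 2·(−5)·(−4)·(−3) = −120 ≡ 10, so v_5 = 10^{−1} = 4 (mod 13).
  v = [10, 8, 7, 10, 4].
Step 2: syndromes of r = [3, 0, 6, 5, 4] (all sums mod 13).
  S_0 = Σ v_i r_i = 10·3 + 8·0 + 7·6 + 10·5 + 4·4 = 138 ≡ 8.
  S_1 = Σ v_i α_i r_i = 10·2·3 + 8·9·0 + 7·8·6 + 10·7·5 + 4·4·4 = 810 ≡ 4.
  α_i^2 mod 13 = [4, 3, 12, 10, 3].
  S_2 = Σ v_i α_i^2 r_i = 10·4·3 + 8·3·0 + 7·12·6 + 10·10·5 + 4·3·4 = 1172 ≡ 2.
  S = (8, 4, 2) ≠ 0, so r is not a codeword (an error is present).
Step 3: locate the error. For a single error e at position i, S_ℓ = v_i·e·α_i^ℓ, so α_err = S_1/S_0.
  S_0^{−1} = 8^{−1} = 5 (mod 13), so α_err = 4·5 = 20 ≡ 7 = α_4. Error position i = 4.
  Consistency check: S_2/S_1 = 2·10 = 20 ≡ 7 = α_err ✓ (single-error assumption holds).
Step 4: error magnitude e = S_0/v_4 = S_0·∏_{j≠4}(α_4 − α_j) = 8·4 = 32 ≡ 6 (mod 13).
Step 5: correct position 4: c_4 = r_4 − e = 5 − 6 ≡ 12 (mod 13). Hence c = [3, 0, 6, 12, 4].
  Check: interpolating c through the α_i gives m(x) = 2 + 7·x (degree < 2) with m(α_i) = c_i for every i, so c is indeed a codeword.


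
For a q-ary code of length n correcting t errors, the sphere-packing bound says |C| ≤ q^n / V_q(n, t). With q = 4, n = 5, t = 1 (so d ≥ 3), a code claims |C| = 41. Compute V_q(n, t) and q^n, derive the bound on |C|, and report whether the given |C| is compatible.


V_q(n, t) = 16, q^n = 1024, Hamming bound = 64, |C| = 41 ≤ bound (satisfied).

Step 1: Compute V_q(n, t) = Σ_{j=0}^1 C(n, j) (q−1)^j.
  j = 0: C(5,0)·(3)^0 = 1·1 = 1.
  j = 1: C(5,1)·(3)^1 = 5·3 = 15.
  V_q(n, t) = 1 + 15 = 16.
Step 2: q^n = 4^5 = 1024.
Step 3: Hamming bound ⌊q^n / V_q(n,t)⌋ = ⌊1024/16⌋ = 64.
Step 4: Compare |C| = 41 to 64: satisfied.
The claimed |C| lies below the Hamming bound.


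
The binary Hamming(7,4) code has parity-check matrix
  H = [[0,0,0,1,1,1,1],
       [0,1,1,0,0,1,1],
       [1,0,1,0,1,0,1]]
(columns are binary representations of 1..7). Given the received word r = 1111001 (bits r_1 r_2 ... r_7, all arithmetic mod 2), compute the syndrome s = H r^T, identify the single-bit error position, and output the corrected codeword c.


s = (0, 1, 1)^T, error position = 3, corrected codeword c = 1101001

Compute s = H r^T mod 2 one row at a time:
  s_1 = 1 + 0 + 0 + 1 = 2 ≡ 0 (mod 2).
  s_2 = 1 + 1 + 0 + 1 = 3 ≡ 1 (mod 2).
  s_3 = 1 + 1 + 0 + 1 = 3 ≡ 1 (mod 2).
s = (0, 1, 1)^T — this equals column 3 of H (binary 011), so error is at position 3.
Correct: flip bit 3 of r = 1111001 to get c = 1101001.


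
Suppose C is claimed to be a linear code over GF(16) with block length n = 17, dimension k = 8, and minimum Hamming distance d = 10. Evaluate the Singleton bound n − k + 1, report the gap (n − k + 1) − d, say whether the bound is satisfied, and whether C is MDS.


Singleton RHS = n − k + 1 = 10, slack = 0, bound satisfied, MDS.

Singleton bound: d ≤ n − k + 1.
Here n = 17, k = 8, so n − k + 1 = 10.
Given d = 10, check d ≤ 10: YES.
Slack = (n − k + 1) − d = 0.
The code is MDS (slack = 0).
Description: the claimed parameters are [17, 8, 10]_16; such a code would be MDS (meets Singleton bound).


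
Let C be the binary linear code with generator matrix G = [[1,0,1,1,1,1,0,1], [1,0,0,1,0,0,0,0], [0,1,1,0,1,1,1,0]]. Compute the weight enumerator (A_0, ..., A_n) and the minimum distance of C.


Weight distribution: A_0 = 1, A_2 = 1, A_3 = 1, A_4 = 1, A_5 = 2, A_6 = 1, A_7 = 1. Minimum distance d = 2.

Enumerate all 2^3 = 8 messages m ∈ F_2^3.
For each, compute codeword c = mG in F_2^8, then tally its weight.
  m = 000 → c = 00000000, weight = 0.
  m = 100 → c = 10111101, weight = 6.
  m = 010 → c = 10010000, weight = 2.
  m = 110 → c = 00101101, weight = 4.
  m = 001 → c = 01101110, weight = 5.
  m = 101 → c = 11010011, weight = 5.
  m = 011 → c = 11111110, weight = 7.
  m = 111 → c = 01000011, weight = 3.
Tally weights:
  weight 0: 1 codewords.
  weight 2: 1 codewords.
  weight 3: 1 codewords.
  weight 4: 1 codewords.
  weight 5: 2 codewords.
  weight 6: 1 codewords.
  weight 7: 1 codewords.
Minimum distance d = smallest w > 0 with A_w > 0 = 2.
Sanity: Σ A_w = 8 = 2^3 = 8 ✓.


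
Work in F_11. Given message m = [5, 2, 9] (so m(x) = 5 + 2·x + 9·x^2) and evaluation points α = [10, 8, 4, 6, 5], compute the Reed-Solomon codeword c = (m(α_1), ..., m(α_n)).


c = [1, 3, 3, 0, 9]

Message polynomial: m(x) = 5 + 2·x + 9·x^2 (mod 11).
For each evaluation point α_i, compute m(α_i) mod 11:
  α_1 = 10: Horner steps 9 → 4 → 1, so m(10) = 1.
  α_2 = 8: Horner steps 9 → 8 → 3, so m(8) = 3.
  α_3 = 4: Horner steps 9 → 5 → 3, so m(4) = 3.
  α_4 = 6: Horner steps 9 → 1 → 0, so m(6) = 0.
  α_5 = 5: Horner steps 9 → 3 → 9, so m(5) = 9.
Codeword c = [1, 3, 3, 0, 9] ∈ F_11^5.


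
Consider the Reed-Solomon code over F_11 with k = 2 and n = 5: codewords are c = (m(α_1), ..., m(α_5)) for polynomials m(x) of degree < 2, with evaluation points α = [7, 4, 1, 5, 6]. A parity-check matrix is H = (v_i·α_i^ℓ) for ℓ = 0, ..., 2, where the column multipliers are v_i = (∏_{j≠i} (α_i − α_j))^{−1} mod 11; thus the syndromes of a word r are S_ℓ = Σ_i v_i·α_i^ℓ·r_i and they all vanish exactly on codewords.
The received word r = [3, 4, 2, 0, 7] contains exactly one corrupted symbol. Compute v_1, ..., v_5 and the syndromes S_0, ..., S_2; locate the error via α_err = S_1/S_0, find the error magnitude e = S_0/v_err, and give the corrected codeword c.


S = (1, 1, 1), error at position 3, error magnitude e = 8, c = [3, 4, 5, 0, 7].

Step 1: column multipliers v_i = (∏_{j≠i}(α_i − α_j))^{−1} mod 11.
  i = 1 (α = 7): (7−4)(7−1)(7−5)(7−6) = 3·6·2·1 = 36 ≡ 3, so v_1 = 3^{−1} = 4 (mod 11).
  i = 2 (α = 4): (4−7)(4−1)(4−5)(4−6) = (−3)·3·(−1)·(−2) = −18 ≡ 4, so v_2 = 4^{−1} = 3 (mod 11).
  i = 3 (α = 1): (1−7)(1−4)(1−5)(1−6) = (−6)·(−3)·(−4)·(−5) = 360 ≡ 8, so v_3 = 8^{−1} = 7 (mod 11).
  i = 4 (α = 5): (5−7)(5−4)(5−1)(5−6) = (−2)·1·4·(−1) = 8 ≡ 8, so v_4 = 8^{−1} = 7 (mod 11).
  i = 5 (α = 6): (6−7)(6−4)(6−1)(6−5) = (−1)·2·5·1 = −10 ≡ 1, so v_5 = 1^{−1} = 1 (mod 11).
  v = [4, 3, 7, 7, 1].
Step 2: syndromes of r = [3, 4, 2, 0, 7] (all sums mod 11).
  S_0 = Σ v_i r_i = 4·3 + 3·4 + 7·2 + 7·0 + 1·7 = 45 ≡ 1.
  S_1 = Σ v_i α_i r_i = 4·7·3 + 3·4·4 + 7·1·2 + 7·5·0 + 1·6·7 = 188 ≡ 1.
  α_i^2 mod 11 = [5, 5, 1, 3, 3].
  S_2 = Σ v_i α_i^2 r_i = 4·5·3 + 3·5·4 + 7·1·2 + 7·3·0 + 1·3·7 = 155 ≡ 1.
  S = (1, 1, 1) ≠ 0, so r is not a codeword (an error is present).
Step 3: locate the error. For a single error e at position i, S_ℓ = v_i·e·α_i^ℓ, so α_err = S_1/S_0.
  S_0^{−1} = 1^{−1} = 1 (mod 11), so α_err = 1·1 = 1 ≡ 1 = α_3. Error position i = 3.
  Consistency check: S_2/S_1 = 1·1 = 1 ≡ 1 = α_err ✓ (single-error assumption holds).
Step 4: error magnitude e = S_0/v_3 = S_0·∏_{j≠3}(α_3 − α_j) = 1·8 = 8 ≡ 8 (mod 11).
Step 5: correct position 3: c_3 = r_3 − e = 2 − 8 ≡ 5 (mod 11). Hence c = [3, 4, 5, 0, 7].
  Check: interpolating c through the α_i gives m(x) = 9 + 7·x (degree < 2) with m(α_i) = c_i for every i, so c is indeed a codeword.


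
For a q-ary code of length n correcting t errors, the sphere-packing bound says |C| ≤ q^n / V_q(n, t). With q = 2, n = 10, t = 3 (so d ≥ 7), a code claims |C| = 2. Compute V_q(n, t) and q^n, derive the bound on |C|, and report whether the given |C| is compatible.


V_q(n, t) = 176, q^n = 1024, Hamming bound = 5, |C| = 2 ≤ bound (satisfied).

Step 1: Compute V_q(n, t) = Σ_{j=0}^3 C(n, j) (q−1)^j.
  j = 0: C(10,0)·(1)^0 = 1·1 = 1.
  j = 1: C(10,1)·(1)^1 = 10·1 = 10.
  j = 2: C(10,2)·(1)^2 = 45·1 = 45.
  j = 3: C(10,3)·(1)^3 = 120·1 = 120.
  V_q(n, t) = 1 + 10 + 45 + 120 = 176.
Step 2: q^n = 2^10 = 1024.
Step 3: Hamming bound ⌊q^n / V_q(n,t)⌋ = ⌊1024/176⌋ = 5.
Step 4: Compare |C| = 2 to 5: satisfied.
The claimed |C| lies below the Hamming bound.


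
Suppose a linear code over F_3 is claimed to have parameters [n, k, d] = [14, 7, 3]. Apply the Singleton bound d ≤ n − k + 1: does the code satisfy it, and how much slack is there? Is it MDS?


Singleton RHS = n − k + 1 = 8, slack = 5, bound satisfied, not MDS.

Singleton bound: d ≤ n − k + 1.
Here n = 14, k = 7, so n − k + 1 = 8.
Given d = 3, check d ≤ 8: YES.
Slack = (n − k + 1) − d = 5.
The code is NOT MDS (slack = 5 > 0).
Description: the claimed parameters are [14, 7, 3]_3; such a code would be non-MDS.


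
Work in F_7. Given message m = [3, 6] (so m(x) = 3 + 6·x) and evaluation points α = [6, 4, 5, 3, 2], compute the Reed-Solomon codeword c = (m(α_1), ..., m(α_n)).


c = [4, 6, 5, 0, 1]

Message polynomial: m(x) = 3 + 6·x (mod 7).
For each evaluation point α_i, compute m(α_i) mod 7:
  α_1 = 6: Horner steps 6 → 4, so m(6) = 4.
  α_2 = 4: Horner steps 6 → 6, so m(4) = 6.
  α_3 = 5: Horner steps 6 → 5, so m(5) = 5.
  α_4 = 3: Horner steps 6 → 0, so m(3) = 0.
  α_5 = 2: Horner steps 6 → 1, so m(2) = 1.
Codeword c = [4, 6, 5, 0, 1] ∈ F_7^5.


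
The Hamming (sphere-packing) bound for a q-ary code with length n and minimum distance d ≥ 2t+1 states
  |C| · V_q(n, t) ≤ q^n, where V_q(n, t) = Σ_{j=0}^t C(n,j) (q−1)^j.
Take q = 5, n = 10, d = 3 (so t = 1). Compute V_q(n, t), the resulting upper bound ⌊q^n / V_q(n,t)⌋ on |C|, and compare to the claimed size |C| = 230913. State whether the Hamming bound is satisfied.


V_q(n, t) = 41, q^n = 9765625, Hamming bound = 238185, |C| = 230913 ≤ bound (satisfied).

Step 1: Compute V_q(n, t) = Σ_{j=0}^1 C(n, j) (q−1)^j.
  j = 0: C(10,0)·(4)^0 = 1·1 = 1.
  j = 1: C(10,1)·(4)^1 = 10·4 = 40.
  V_q(n, t) = 1 + 40 = 41.
Step 2: q^n = 5^10 = 9765625.
Step 3: Hamming bound ⌊q^n / V_q(n,t)⌋ = ⌊9765625/41⌋ = 238185.
Step 4: Compare |C| = 230913 to 238185: satisfied.
The claimed |C| lies below the Hamming bound.


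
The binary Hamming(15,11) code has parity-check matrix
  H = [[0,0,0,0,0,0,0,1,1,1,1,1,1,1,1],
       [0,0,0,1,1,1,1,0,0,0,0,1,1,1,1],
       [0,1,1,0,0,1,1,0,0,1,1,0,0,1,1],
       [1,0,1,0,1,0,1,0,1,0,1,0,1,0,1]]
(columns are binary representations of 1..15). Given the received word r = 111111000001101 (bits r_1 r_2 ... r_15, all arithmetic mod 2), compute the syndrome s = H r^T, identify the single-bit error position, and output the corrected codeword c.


s = (1, 0, 0, 1)^T, error position = 9, corrected codeword c = 111111001001101

Compute s = H r^T mod 2 one row at a time:
  s_1 = 0 + 0 + 0 + 0 + 1 + 1 + 0 + 1 = 3 ≡ 1 (mod 2).
  s_2 = 1 + 1 + 1 + 0 + 1 + 1 + 0 + 1 = 6 ≡ 0 (mod 2).
  s_3 = 1 + 1 + 1 + 0 + 0 + 0 + 0 + 1 = 4 ≡ 0 (mod 2).
  s_4 = 1 + 1 + 1 + 0 + 0 + 0 + 1 + 1 = 5 ≡ 1 (mod 2).
s = (1, 0, 0, 1)^T — this equals column 9 of H (binary 1001), so error is at position 9.
Correct: flip bit 9 of r = 111111000001101 to get c = 111111001001101.


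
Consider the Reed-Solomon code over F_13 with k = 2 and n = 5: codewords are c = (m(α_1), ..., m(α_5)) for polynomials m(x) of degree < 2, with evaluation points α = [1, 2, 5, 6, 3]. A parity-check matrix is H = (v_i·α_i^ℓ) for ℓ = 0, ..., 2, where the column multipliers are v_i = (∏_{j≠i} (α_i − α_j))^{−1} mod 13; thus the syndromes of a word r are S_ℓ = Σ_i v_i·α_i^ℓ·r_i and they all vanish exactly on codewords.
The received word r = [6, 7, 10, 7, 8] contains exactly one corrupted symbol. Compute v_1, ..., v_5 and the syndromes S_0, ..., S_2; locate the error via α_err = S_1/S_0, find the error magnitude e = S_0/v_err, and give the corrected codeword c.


S = (6, 10, 8), error at position 4, error magnitude e = 9, c = [6, 7, 10, 11, 8].

Step 1: column multipliers v_i = (∏_{j≠i}(α_i − α_j))^{−1} mod 13.
  i = 1 (α = 1): (1−2)(1−5)(1−6)(1−3) = (−1)·(−4)·(−5)·(−2) = 40 ≡ 1, so v_1 = 1^{−1} = 1 (mod 13).
  i = 2 (α = 2): (2−1)(2−5)(2−6)(2−3) = 1·(−3)·(−4)·(−1) = −12 ≡ 1, so v_2 = 1^{−1} = 1 (mod 13).
  i = 3 (α = 5): (5−1)(5−2)(5−6)(5−3) = 4·3·(−1)·2 = −24 ≡ 2, so v_3 = 2^{−1} = 7 (mod 13).
  i = 4 (α = 6): (6−1)(6−2)(6−5)(6−3) = 5·4·1·3 = 60 ≡ 8, so v_4 = 8^{−1} = 5 (mod 13).
  i = 5 (α = 3): (3−1)(3−2)(3−5)(3−6) = 2·1·(−2)·(−3) = 12 ≡ 12, so v_5 = 12^{−1} = 12 (mod 13).
  v = [1, 1, 7, 5, 12].
Step 2: syndromes of r = [6, 7, 10, 7, 8] (all sums mod 13).
  S_0 = Σ v_i r_i = 1·6 + 1·7 + 7·10 + 5·7 + 12·8 = 214 ≡ 6.
  S_1 = Σ v_i α_i r_i = 1·1·6 + 1·2·7 + 7·5·10 + 5·6·7 + 12·3·8 = 868 ≡ 10.
  α_i^2 mod 13 = [1, 4, 12, 10, 9].
  S_2 = Σ v_i α_i^2 r_i = 1·1·6 + 1·4·7 + 7·12·10 + 5·10·7 + 12·9·8 = 2088 ≡ 8.
  S = (6, 10, 8) ≠ 0, so r is not a codeword (an error is present).
Step 3: locate the error. For a single error e at position i, S_ℓ = v_i·e·α_i^ℓ, so α_err = S_1/S_0.
  S_0^{−1} = 6^{−1} = 11 (mod 13), so α_err = 10·11 = 110 ≡ 6 = α_4. Error position i = 4.
  Consistency check: S_2/S_1 = 8·4 = 32 ≡ 6 = α_err ✓ (single-error assumption holds).
Step 4: error magnitude e = S_0/v_4 = S_0·∏_{j≠4}(α_4 − α_j) = 6·8 = 48 ≡ 9 (mod 13).
Step 5: correct position 4: c_4 = r_4 − e = 7 − 9 ≡ 11 (mod 13). Hence c = [6, 7, 10, 11, 8].
  Check: interpolating c through the α_i gives m(x) = 5 + 1·x (degree < 2) with m(α_i) = c_i for every i, so c is indeed a codeword.


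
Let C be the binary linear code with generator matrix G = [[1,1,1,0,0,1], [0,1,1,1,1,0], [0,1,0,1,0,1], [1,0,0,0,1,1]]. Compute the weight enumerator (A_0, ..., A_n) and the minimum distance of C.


Weight distribution: A_0 = 1, A_1 = 1, A_2 = 2, A_3 = 6, A_4 = 5, A_5 = 1. Minimum distance d = 1.

Enumerate all 2^4 = 16 messages m ∈ F_2^4.
For each, compute codeword c = mG in F_2^6, then tally its weight.
  m = 0000 → c = 000000, weight = 0.
  m = 1000 → c = 111001, weight = 4.
  m = 0100 → c = 011110, weight = 4.
  m = 1100 → c = 100111, weight = 4.
  m = 0010 → c = 010101, weight = 3.
  m = 1010 → c = 101100, weight = 3.
  m = 0110 → c = 001011, weight = 3.
  m = 1110 → c = 110010, weight = 3.
  m = 0001 → c = 100011, weight = 3.
  m = 1001 → c = 011010, weight = 3.
  m = 0101 → c = 111101, weight = 5.
  m = 1101 → c = 000100, weight = 1.
  m = 0011 → c = 110110, weight = 4.
  m = 1011 → c = 001111, weight = 4.
  m = 0111 → c = 101000, weight = 2.
  m = 1111 → c = 010001, weight = 2.
Tally weights:
  weight 0: 1 codewords.
  weight 1: 1 codewords.
  weight 2: 2 codewords.
  weight 3: 6 codewords.
  weight 4: 5 codewords.
  weight 5: 1 codewords.
Minimum distance d = smallest w > 0 with A_w > 0 = 1.
Sanity: Σ A_w = 16 = 2^4 = 16 ✓.


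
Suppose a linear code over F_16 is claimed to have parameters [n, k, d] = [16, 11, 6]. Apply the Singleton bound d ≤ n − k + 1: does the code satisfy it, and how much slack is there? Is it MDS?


Singleton RHS = n − k + 1 = 6, slack = 0, bound satisfied, MDS.

Singleton bound: d ≤ n − k + 1.
Here n = 16, k = 11, so n − k + 1 = 6.
Given d = 6, check d ≤ 6: YES.
Slack = (n − k + 1) − d = 0.
The code is MDS (slack = 0).
Description: the claimed parameters are [16, 11, 6]_16; such a code would be MDS (meets Singleton bound).


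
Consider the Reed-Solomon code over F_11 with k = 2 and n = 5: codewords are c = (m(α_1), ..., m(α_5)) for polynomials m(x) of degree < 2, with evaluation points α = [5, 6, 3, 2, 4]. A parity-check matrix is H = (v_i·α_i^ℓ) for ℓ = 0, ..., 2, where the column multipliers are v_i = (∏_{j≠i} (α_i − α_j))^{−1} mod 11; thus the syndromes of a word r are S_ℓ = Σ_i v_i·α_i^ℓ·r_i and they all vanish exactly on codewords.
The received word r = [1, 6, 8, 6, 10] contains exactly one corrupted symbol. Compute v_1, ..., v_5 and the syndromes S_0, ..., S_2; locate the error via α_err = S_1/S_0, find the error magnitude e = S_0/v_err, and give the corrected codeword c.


S = (7, 9, 10), error at position 2, error magnitude e = 3, c = [1, 3, 8, 6, 10].

Step 1: column multipliers v_i = (∏_{j≠i}(α_i − α_j))^{−1} mod 11.
  i = 1 (α = 5): (5−6)(5−3)(5−2)(5−4) = (−1)·2·3·1 = −6 ≡ 5, so v_1 = 5^{−1} = 9 (mod 11).
  i = 2 (α = 6): (6−5)(6−3)(6−2)(6−4) = 1·3·4·2 = 24 ≡ 2, so v_2 = 2^{−1} = 6 (mod 11).
  i = 3 (α = 3): (3−5)(3−6)(3−2)(3−4) = (−2)·(−3)·1·(−1) = −6 ≡ 5, so v_3 = 5^{−1} = 9 (mod 11).
  i = 4 (α = 2): (2−5)(2−6)(2−3)(2−4) = (−3)·(−4)·(−1)·(−2) = 24 ≡ 2, so v_4 = 2^{−1} = 6 (mod 11).
  i = 5 (α = 4): (4−5)(4−6)(4−3)(4−2) = (−1)·(−2)·1·2 = 4 ≡ 4, so v_5 = 4^{−1} = 3 (mod 11).
  v = [9, 6, 9, 6, 3].
Step 2: syndromes of r = [1, 6, 8, 6, 10] (all sums mod 11).
  S_0 = Σ v_i r_i = 9·1 + 6·6 + 9·8 + 6·6 + 3·10 = 183 ≡ 7.
  S_1 = Σ v_i α_i r_i = 9·5·1 + 6·6·6 + 9·3·8 + 6·2·6 + 3·4·10 = 669 ≡ 9.
  α_i^2 mod 11 = [3, 3, 9, 4, 5].
  S_2 = Σ v_i α_i^2 r_i = 9·3·1 + 6·3·6 + 9·9·8 + 6·4·6 + 3·5·10 = 1077 ≡ 10.
  S = (7, 9, 10) ≠ 0, so r is not a codeword (an error is present).
Step 3: locate the error. For a single error e at position i, S_ℓ = v_i·e·α_i^ℓ, so α_err = S_1/S_0.
  S_0^{−1} = 7^{−1} = 8 (mod 11), so α_err = 9·8 = 72 ≡ 6 = α_2. Error position i = 2.
  Consistency check: S_2/S_1 = 10·5 = 50 ≡ 6 = α_err ✓ (single-error assumption holds).
Step 4: error magnitude e = S_0/v_2 = S_0·∏_{j≠2}(α_2 − α_j) = 7·2 = 14 ≡ 3 (mod 11).
Step 5: correct position 2: c_2 = r_2 − e = 6 − 3 ≡ 3 (mod 11). Hence c = [1, 3, 8, 6, 10].
  Check: interpolating c through the α_i gives m(x) = 2 + 2·x (degree < 2) with m(α_i) = c_i for every i, so c is indeed a codeword.


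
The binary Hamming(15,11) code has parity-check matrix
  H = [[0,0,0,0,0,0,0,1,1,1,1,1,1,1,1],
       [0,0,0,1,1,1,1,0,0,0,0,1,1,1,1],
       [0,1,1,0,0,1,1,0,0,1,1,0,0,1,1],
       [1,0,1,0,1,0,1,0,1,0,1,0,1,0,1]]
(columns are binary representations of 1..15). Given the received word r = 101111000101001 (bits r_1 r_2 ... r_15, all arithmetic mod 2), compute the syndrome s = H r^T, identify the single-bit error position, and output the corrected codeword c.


s = (1, 1, 0, 0)^T, error position = 12, corrected codeword c = 101111000100001

Compute s = H r^T mod 2 one row at a time:
  s_1 = 0 + 0 + 1 + 0 + 1 + 0 + 0 + 1 = 3 ≡ 1 (mod 2).
  s_2 = 1 + 1 + 1 + 0 + 1 + 0 + 0 + 1 = 5 ≡ 1 (mod 2).
  s_3 = 0 + 1 + 1 + 0 + 1 + 0 + 0 + 1 = 4 ≡ 0 (mod 2).
  s_4 = 1 + 1 + 1 + 0 + 0 + 0 + 0 + 1 = 4 ≡ 0 (mod 2).
s = (1, 1, 0, 0)^T — this equals column 12 of H (binary 1100), so error is at position 12.
Correct: flip bit 12 of r = 101111000101001 to get c = 101111000100001.


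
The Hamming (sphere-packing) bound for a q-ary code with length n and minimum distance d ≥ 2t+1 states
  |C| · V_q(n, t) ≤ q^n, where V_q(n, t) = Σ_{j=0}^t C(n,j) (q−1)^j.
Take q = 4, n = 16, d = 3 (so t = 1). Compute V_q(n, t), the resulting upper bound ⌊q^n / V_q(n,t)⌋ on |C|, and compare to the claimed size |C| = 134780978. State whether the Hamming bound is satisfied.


V_q(n, t) = 49, q^n = 4294967296, Hamming bound = 87652393, |C| = 134780978 > bound (violated).

Step 1: Compute V_q(n, t) = Σ_{j=0}^1 C(n, j) (q−1)^j.
  j = 0: C(16,0)·(3)^0 = 1·1 = 1.
  j = 1: C(16,1)·(3)^1 = 16·3 = 48.
  V_q(n, t) = 1 + 48 = 49.
Step 2: q^n = 4^16 = 4294967296.
Step 3: Hamming bound ⌊q^n / V_q(n,t)⌋ = ⌊4294967296/49⌋ = 87652393.
Step 4: Compare |C| = 134780978 to 87652393: violated.
The claimed |C| lies above the Hamming bound, so no 4-ary code of length 16 with d ≥ 3 can have 134780978 codewords.


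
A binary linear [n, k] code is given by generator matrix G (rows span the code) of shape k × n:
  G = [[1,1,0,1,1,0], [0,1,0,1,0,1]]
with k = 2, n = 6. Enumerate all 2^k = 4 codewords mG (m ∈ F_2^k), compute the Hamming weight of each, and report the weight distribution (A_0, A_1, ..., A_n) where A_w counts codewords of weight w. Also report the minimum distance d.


Weight distribution: A_0 = 1, A_3 = 2, A_4 = 1. Minimum distance d = 3.

Enumerate all 2^2 = 4 messages m ∈ F_2^2.
For each, compute codeword c = mG in F_2^6, then tally its weight.
  m = 00 → c = 000000, weight = 0.
  m = 10 → c = 110110, weight = 4.
  m = 01 → c = 010101, weight = 3.
  m = 11 → c = 100011, weight = 3.
Tally weights:
  weight 0: 1 codewords.
  weight 3: 2 codewords.
  weight 4: 1 codewords.
Minimum distance d = smallest w > 0 with A_w > 0 = 3.
Sanity: Σ A_w = 4 = 2^2 = 4 ✓.


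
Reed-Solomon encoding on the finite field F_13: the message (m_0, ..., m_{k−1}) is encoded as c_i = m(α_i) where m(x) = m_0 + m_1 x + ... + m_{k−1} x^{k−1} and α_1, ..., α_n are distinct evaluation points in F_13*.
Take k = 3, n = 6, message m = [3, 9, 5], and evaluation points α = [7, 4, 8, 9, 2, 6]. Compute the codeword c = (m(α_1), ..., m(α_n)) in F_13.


c = [12, 2, 5, 8, 2, 3]

Message polynomial: m(x) = 3 + 9·x + 5·x^2 (mod 13).
For each evaluation point α_i, compute m(α_i) mod 13:
  α_1 = 7: Horner steps 5 → 5 → 12, so m(7) = 12.
  α_2 = 4: Horner steps 5 → 3 → 2, so m(4) = 2.
  α_3 = 8: Horner steps 5 → 10 → 5, so m(8) = 5.
  α_4 = 9: Horner steps 5 → 2 → 8, so m(9) = 8.
  α_5 = 2: Horner steps 5 → 6 → 2, so m(2) = 2.
  α_6 = 6: Horner steps 5 → 0 → 3, so m(6) = 3.
Codeword c = [12, 2, 5, 8, 2, 3] ∈ F_13^6.


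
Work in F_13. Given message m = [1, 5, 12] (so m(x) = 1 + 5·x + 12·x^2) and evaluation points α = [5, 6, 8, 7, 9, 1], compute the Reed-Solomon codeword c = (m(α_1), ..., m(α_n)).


c = [1, 8, 3, 0, 4, 5]

Message polynomial: m(x) = 1 + 5·x + 12·x^2 (mod 13).
For each evaluation point α_i, compute m(α_i) mod 13:
  α_1 = 5: Horner steps 12 → 0 → 1, so m(5) = 1.
  α_2 = 6: Horner steps 12 → 12 → 8, so m(6) = 8.
  α_3 = 8: Horner steps 12 → 10 → 3, so m(8) = 3.
  α_4 = 7: Horner steps 12 → 11 → 0, so m(7) = 0.
  α_5 = 9: Horner steps 12 → 9 → 4, so m(9) = 4.
  α_6 = 1: Horner steps 12 → 4 → 5, so m(1) = 5.
Codeword c = [1, 8, 3, 0, 4, 5] ∈ F_13^6.


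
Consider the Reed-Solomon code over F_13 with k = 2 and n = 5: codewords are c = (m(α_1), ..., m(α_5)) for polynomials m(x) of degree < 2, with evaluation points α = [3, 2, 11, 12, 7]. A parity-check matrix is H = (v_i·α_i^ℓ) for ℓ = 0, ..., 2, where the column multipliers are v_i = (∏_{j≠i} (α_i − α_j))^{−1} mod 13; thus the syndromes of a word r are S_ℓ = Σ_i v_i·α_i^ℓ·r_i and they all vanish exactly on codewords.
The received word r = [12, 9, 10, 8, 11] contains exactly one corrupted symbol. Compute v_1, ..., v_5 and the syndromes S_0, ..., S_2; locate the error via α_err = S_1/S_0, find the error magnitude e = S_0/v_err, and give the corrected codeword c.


S = (1, 12, 1), error at position 4, error magnitude e = 8, c = [12, 9, 10, 0, 11].

Step 1: column multipliers v_i = (∏_{j≠i}(α_i − α_j))^{−1} mod 13.
  i = 1 (α = 3): (3−2)(3−11)(3−12)(3−7) = 1·(−8)·(−9)·(−4) = −288 ≡ 11, so v_1 = 11^{−1} = 6 (mod 13).
  i = 2 (α = 2): (2−3)(2−11)(2−12)(2−7) = (−1)·(−9)·(−10)·(−5) = 450 ≡ 8, so v_2 = 8^{−1} = 5 (mod 13).
  i = 3 (α = 11): (11−3)(11−2)(11−12)(11−7) = 8·9·(−1)·4 = −288 ≡ 11, so v_3 = 11^{−1} = 6 (mod 13).
  i = 4 (α = 12): (12−3)(12−2)(12−11)(12−7) = 9·10·1·5 = 450 ≡ 8, so v_4 = 8^{−1} = 5 (mod 13).
  i = 5 (α = 7): (7−3)(7−2)(7−11)(7−12) = 4·5·(−4)·(−5) = 400 ≡ 10, so v_5 = 10^{−1} = 4 (mod 13).
  v = [6, 5, 6, 5, 4].
Step 2: syndromes of r = [12, 9, 10, 8, 11] (all sums mod 13).
  S_0 = Σ v_i r_i = 6·12 + 5·9 + 6·10 + 5·8 + 4·11 = 261 ≡ 1.
  S_1 = Σ v_i α_i r_i = 6·3·12 + 5·2·9 + 6·11·10 + 5·12·8 + 4·7·11 = 1754 ≡ 12.
  α_i^2 mod 13 = [9, 4, 4, 1, 10].
  S_2 = Σ v_i α_i^2 r_i = 6·9·12 + 5·4·9 + 6·4·10 + 5·1·8 + 4·10·11 = 1548 ≡ 1.
  S = (1, 12, 1) ≠ 0, so r is not a codeword (an error is present).
Step 3: locate the error. For a single error e at position i, S_ℓ = v_i·e·α_i^ℓ, so α_err = S_1/S_0.
  S_0^{−1} = 1^{−1} = 1 (mod 13), so α_err = 12·1 = 12 ≡ 12 = α_4. Error position i = 4.
  Consistency check: S_2/S_1 = 1·12 = 12 ≡ 12 = α_err ✓ (single-error assumption holds).
Step 4: error magnitude e = S_0/v_4 = S_0·∏_{j≠4}(α_4 − α_j) = 1·8 = 8 ≡ 8 (mod 13).
Step 5: correct position 4: c_4 = r_4 − e = 8 − 8 ≡ 0 (mod 13). Hence c = [12, 9, 10, 0, 11].
  Check: interpolating c through the α_i gives m(x) = 3 + 3·x (degree < 2) with m(α_i) = c_i for every i, so c is indeed a codeword.


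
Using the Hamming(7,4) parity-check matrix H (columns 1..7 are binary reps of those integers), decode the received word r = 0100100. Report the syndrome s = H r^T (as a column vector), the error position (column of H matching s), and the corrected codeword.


s = (1, 1, 1)^T, error position = 7, corrected codeword c = 0100101

Compute s = H r^T mod 2 one row at a time:
  s_1 = 0 + 1 + 0 + 0 = 1 ≡ 1 (mod 2).
  s_2 = 1 + 0 + 0 + 0 = 1 ≡ 1 (mod 2).
  s_3 = 0 + 0 + 1 + 0 = 1 ≡ 1 (mod 2).
s = (1, 1, 1)^T — this equals column 7 of H (binary 111), so error is at position 7.
Correct: flip bit 7 of r = 0100100 to get c = 0100101.


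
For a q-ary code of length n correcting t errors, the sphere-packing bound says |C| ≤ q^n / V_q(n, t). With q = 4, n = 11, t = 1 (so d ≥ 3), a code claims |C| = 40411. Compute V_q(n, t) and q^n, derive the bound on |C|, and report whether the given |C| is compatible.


V_q(n, t) = 34, q^n = 4194304, Hamming bound = 123361, |C| = 40411 ≤ bound (satisfied).

Step 1: Compute V_q(n, t) = Σ_{j=0}^1 C(n, j) (q−1)^j.
  j = 0: C(11,0)·(3)^0 = 1·1 = 1.
  j = 1: C(11,1)·(3)^1 = 11·3 = 33.
  V_q(n, t) = 1 + 33 = 34.
Step 2: q^n = 4^11 = 4194304.
Step 3: Hamming bound ⌊q^n / V_q(n,t)⌋ = ⌊4194304/34⌋ = 123361.
Step 4: Compare |C| = 40411 to 123361: satisfied.
The claimed |C| lies below the Hamming bound.


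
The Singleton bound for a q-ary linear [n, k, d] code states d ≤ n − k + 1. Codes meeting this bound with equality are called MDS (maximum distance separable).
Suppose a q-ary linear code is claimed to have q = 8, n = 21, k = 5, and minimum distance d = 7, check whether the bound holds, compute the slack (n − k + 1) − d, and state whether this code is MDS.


Singleton RHS = n − k + 1 = 17, slack = 10, bound satisfied, not MDS.

Singleton bound: d ≤ n − k + 1.
Here n = 21, k = 5, so n − k + 1 = 17.
Given d = 7, check d ≤ 17: YES.
Slack = (n − k + 1) − d = 10.
The code is NOT MDS (slack = 10 > 0).
Description: the claimed parameters are [21, 5, 7]_8; such a code would be non-MDS.


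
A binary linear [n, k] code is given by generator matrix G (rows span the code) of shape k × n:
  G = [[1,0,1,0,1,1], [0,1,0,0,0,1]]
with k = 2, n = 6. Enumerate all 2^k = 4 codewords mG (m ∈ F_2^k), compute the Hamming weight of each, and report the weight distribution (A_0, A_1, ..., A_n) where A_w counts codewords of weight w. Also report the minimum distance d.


Weight distribution: A_0 = 1, A_2 = 1, A_4 = 2. Minimum distance d = 2.

Enumerate all 2^2 = 4 messages m ∈ F_2^2.
For each, compute codeword c = mG in F_2^6, then tally its weight.
  m = 00 → c = 000000, weight = 0.
  m = 10 → c = 101011, weight = 4.
  m = 01 → c = 010001, weight = 2.
  m = 11 → c = 111010, weight = 4.
Tally weights:
  weight 0: 1 codewords.
  weight 2: 1 codewords.
  weight 4: 2 codewords.
Minimum distance d = smallest w > 0 with A_w > 0 = 2.
Sanity: Σ A_w = 4 = 2^2 = 4 ✓.


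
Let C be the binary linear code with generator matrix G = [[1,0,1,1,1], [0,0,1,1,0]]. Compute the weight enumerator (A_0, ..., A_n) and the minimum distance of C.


Weight distribution: A_0 = 1, A_2 = 2, A_4 = 1. Minimum distance d = 2.

Enumerate all 2^2 = 4 messages m ∈ F_2^2.
For each, compute codeword c = mG in F_2^5, then tally its weight.
  m = 00 → c = 00000, weight = 0.
  m = 10 → c = 10111, weight = 4.
  m = 01 → c = 00110, weight = 2.
  m = 11 → c = 10001, weight = 2.
Tally weights:
  weight 0: 1 codewords.
  weight 2: 2 codewords.
  weight 4: 1 codewords.
Minimum distance d = smallest w > 0 with A_w > 0 = 2.
Sanity: Σ A_w = 4 = 2^2 = 4 ✓.
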